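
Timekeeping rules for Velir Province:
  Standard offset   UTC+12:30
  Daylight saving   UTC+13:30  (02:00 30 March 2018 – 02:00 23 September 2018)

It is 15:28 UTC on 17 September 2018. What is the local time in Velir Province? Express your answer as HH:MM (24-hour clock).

04:58

At the standard offset (UTC+12:30), 15:28 UTC + 12h30m = 03:58 Velir Province standard time (rolling into the next day, 18 September 2018).
Daylight saving runs 30 March – 23 September; the standard-time date in Velir Province, 18 September 2018, is inside that window, so Velir Province is at UTC+13:30.
15:28 UTC + 13h30m = 04:58 local (rolling into the next day, 18 September 2018).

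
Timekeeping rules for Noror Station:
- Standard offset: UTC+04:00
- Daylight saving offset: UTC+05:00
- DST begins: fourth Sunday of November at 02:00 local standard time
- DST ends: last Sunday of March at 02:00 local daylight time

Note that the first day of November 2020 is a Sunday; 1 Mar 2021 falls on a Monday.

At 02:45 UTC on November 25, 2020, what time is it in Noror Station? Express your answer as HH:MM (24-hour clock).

1 November 2020 is a Sunday, so the first Sunday is November 1 and the fourth is November 22.
1 March 2021 is a Monday, so Sundays fall on 7, 14, 21, 28; the last is March 28.
At the standard offset (UTC+04:00), 02:45 UTC + 4h = 06:45 Noror Station standard time.
Daylight saving runs 22 November 2020 – 28 March 2021; the standard-time date in Noror Station, November 25, 2020, is inside that window, so Noror Station is at UTC+05:00.
02:45 UTC + 5h = 07:45 local.

07:45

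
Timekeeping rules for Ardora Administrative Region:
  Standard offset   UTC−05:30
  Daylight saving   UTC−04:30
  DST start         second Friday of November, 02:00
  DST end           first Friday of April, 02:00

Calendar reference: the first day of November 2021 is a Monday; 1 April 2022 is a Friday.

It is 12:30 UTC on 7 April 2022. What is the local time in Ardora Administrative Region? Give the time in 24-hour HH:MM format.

1 November 2021 is a Monday, so the first Friday is November 5 and the second is November 12.
1 April 2022 is a Friday, so the first Friday is April 1.
At the standard offset (UTC−05:30), 12:30 UTC − 5h30m = 07:00 Ardora Administrative Region standard time.
The standard-time date in Ardora Administrative Region, 7 April 2022, does not fall between 12 November 2021 and 1 April 2022, so daylight saving is not in effect and Ardora Administrative Region is at UTC−05:30.
12:30 UTC − 5h30m = 07:00 local.

07:00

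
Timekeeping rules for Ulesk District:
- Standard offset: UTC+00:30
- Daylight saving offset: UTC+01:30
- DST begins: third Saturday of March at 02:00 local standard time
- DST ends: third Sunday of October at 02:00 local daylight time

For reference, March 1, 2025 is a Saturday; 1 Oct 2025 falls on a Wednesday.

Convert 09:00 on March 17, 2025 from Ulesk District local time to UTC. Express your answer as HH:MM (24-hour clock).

1 March 2025 is a Saturday, so the first Saturday is March 1 and the third is March 15.
1 October 2025 is a Wednesday, so the first Sunday is October 5 and the third is October 19.
March 17, 2025 falls between 15 March and 19 October, so daylight saving is in effect and Ulesk District is at UTC+01:30.
09:00 local − 1h30m = 07:30 UTC.

07:30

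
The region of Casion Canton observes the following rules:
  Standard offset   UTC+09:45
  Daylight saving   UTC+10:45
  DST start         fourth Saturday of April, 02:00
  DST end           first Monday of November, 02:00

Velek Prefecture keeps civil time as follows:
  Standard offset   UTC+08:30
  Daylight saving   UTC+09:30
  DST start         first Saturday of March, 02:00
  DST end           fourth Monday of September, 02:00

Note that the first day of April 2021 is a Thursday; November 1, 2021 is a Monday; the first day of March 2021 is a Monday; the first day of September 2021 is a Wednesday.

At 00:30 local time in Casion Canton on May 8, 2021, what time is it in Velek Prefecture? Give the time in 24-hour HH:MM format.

1 April 2021 is a Thursday, so the first Saturday is April 3 and the fourth is April 24.
1 November 2021 is a Monday, so the first Monday is November 1.
May 8, 2021 falls between 24 April and 1 November, so daylight saving is in effect and Casion Canton is at UTC+10:45.
00:30 Casion Canton − 10h45m = 13:45 UTC (rolling into the previous day, 7 May 2021).
1 March 2021 is a Monday, so the first Saturday is March 6.
1 September 2021 is a Wednesday, so the first Monday is September 6 and the fourth is September 27.
At the standard offset (UTC+08:30), 13:45 UTC + 8h30m = 22:15 Velek Prefecture standard time.
Daylight saving runs 6 March – 27 September; the standard-time date in Velek Prefecture, May 7, 2021, is inside that window, so Velek Prefecture is at UTC+09:30.
13:45 UTC + 9h30m = 23:15 Velek Prefecture.

23:15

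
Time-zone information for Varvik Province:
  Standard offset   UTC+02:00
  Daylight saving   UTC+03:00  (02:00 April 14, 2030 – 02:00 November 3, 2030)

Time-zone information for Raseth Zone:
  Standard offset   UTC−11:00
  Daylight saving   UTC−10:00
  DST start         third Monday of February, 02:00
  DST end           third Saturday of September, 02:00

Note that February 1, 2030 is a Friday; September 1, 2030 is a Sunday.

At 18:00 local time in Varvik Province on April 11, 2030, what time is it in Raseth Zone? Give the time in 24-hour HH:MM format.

April 11, 2030 is outside the daylight-saving period (14 April – 3 November), so Varvik Province is on standard time, UTC+02:00.
18:00 Varvik Province − 2h = 16:00 UTC.
1 February 2030 is a Friday, so the first Monday is February 4 and the third is February 18.
1 September 2030 is a Sunday, so the first Saturday is September 7 and the third is September 21.
At the standard offset (UTC−11:00), 16:00 UTC − 11h = 05:00 Raseth Zone standard time.
The standard-time date in Raseth Zone, April 11, 2030, lies within the daylight-saving period (18 February – 21 September), so Raseth Zone is on daylight time, UTC−10:00.
16:00 UTC − 10h = 06:00 Raseth Zone.

06:00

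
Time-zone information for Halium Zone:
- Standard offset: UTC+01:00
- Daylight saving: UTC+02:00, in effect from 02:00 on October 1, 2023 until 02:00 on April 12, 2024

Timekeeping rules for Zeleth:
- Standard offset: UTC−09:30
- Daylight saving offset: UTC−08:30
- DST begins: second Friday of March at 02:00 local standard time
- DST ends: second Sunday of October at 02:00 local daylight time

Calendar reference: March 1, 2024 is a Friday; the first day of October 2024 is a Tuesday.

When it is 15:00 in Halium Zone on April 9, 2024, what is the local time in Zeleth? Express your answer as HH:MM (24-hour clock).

April 9, 2024 lies within the daylight-saving period (1 October 2023 – 12 April 2024), so Halium Zone is on daylight time, UTC+02:00.
15:00 Halium Zone − 2h = 13:00 UTC.
1 March 2024 is a Friday, so the first Friday is March 1 and the second is March 8.
1 October 2024 is a Tuesday, so the first Sunday is October 6 and the second is October 13.
At the standard offset (UTC−09:30), 13:00 UTC − 9h30m = 03:30 Zeleth standard time.
The standard-time date in Zeleth, April 9, 2024, lies within the daylight-saving period (8 March – 13 October), so Zeleth is on daylight time, UTC−08:30.
13:00 UTC − 8h30m = 04:30 Zeleth.

04:30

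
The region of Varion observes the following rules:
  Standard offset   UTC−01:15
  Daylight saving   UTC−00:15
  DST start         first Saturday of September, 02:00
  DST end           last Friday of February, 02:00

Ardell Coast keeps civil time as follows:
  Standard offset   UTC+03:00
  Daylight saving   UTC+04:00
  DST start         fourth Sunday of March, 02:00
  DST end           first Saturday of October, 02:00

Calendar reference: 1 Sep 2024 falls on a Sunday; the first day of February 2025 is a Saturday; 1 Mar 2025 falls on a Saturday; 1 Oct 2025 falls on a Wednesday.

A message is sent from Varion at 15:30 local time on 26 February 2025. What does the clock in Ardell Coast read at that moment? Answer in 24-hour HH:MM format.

1 September 2024 is a Sunday, so the first Saturday is September 7.
1 February 2025 is a Saturday, so Fridays fall on 7, 14, 21, 28; the last is February 28.
26 February 2025 falls between 7 September 2024 and 28 February 2025, so daylight saving is in effect and Varion is at UTC−00:15.
15:30 Varion + 0h15m = 15:45 UTC.
1 March 2025 is a Saturday, so the first Sunday is March 2 and the fourth is March 23.
1 October 2025 is a Wednesday, so the first Saturday is October 4.
At the standard offset (UTC+03:00), 15:45 UTC + 3h = 18:45 Ardell Coast standard time.
The standard-time date in Ardell Coast, 26 February 2025, does not fall between 23 March and 4 October, so daylight saving is not in effect and Ardell Coast is at UTC+03:00.
15:45 UTC + 3h = 18:45 Ardell Coast.

18:45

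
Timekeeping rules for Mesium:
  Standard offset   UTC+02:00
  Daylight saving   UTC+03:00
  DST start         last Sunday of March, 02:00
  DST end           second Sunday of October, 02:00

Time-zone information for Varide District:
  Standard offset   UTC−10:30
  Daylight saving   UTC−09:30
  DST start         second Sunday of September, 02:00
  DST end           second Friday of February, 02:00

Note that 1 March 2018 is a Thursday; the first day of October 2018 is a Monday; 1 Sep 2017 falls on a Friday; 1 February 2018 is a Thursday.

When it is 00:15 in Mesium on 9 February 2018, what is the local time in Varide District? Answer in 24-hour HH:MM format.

12:45

1 March 2018 is a Thursday, so Sundays fall on 4, 11, 18, 25; the last is March 25.
1 October 2018 is a Monday, so the first Sunday is October 7 and the second is October 14.
9 February 2018 does not fall between 25 March and 14 October, so daylight saving is not in effect and Mesium is at UTC+02:00.
00:15 Mesium − 2h = 22:15 UTC (rolling into the previous day, 8 February 2018).
1 September 2017 is a Friday, so the first Sunday is September 3 and the second is September 10.
1 February 2018 is a Thursday, so the first Friday is February 2 and the second is February 9.
At the standard offset (UTC−10:30), 22:15 UTC − 10h30m = 11:45 Varide District standard time.
The standard-time date in Varide District, 8 February 2018, falls between 10 September 2017 and 9 February 2018, so daylight saving is in effect and Varide District is at UTC−09:30.
22:15 UTC − 9h30m = 12:45 Varide District.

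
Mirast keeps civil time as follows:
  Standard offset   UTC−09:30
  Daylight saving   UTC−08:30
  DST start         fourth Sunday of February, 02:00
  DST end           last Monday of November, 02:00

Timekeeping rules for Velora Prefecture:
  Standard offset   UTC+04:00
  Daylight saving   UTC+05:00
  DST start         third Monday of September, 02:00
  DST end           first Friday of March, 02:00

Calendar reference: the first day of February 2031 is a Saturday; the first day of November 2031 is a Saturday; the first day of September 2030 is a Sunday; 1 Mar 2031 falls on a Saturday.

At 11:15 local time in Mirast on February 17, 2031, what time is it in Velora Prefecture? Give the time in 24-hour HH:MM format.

01:45

1 February 2031 is a Saturday, so the first Sunday is February 2 and the fourth is February 23.
1 November 2031 is a Saturday, so Mondays fall on 3, 10, 17, 24; the last is November 24.
February 17, 2031 is outside the daylight-saving period (23 February – 24 November), so Mirast is on standard time, UTC−09:30.
11:15 Mirast + 9h30m = 20:45 UTC.
1 September 2030 is a Sunday, so the first Monday is September 2 and the third is September 16.
1 March 2031 is a Saturday, so the first Friday is March 7.
At the standard offset (UTC+04:00), 20:45 UTC + 4h = 00:45 Velora Prefecture standard time (rolling into the next day, 18 February 2031).
Daylight saving runs 16 September 2030 – 7 March 2031; the standard-time date in Velora Prefecture, February 18, 2031, is inside that window, so Velora Prefecture is at UTC+05:00.
20:45 UTC + 5h = 01:45 Velora Prefecture (rolling into the next day, 18 February 2031).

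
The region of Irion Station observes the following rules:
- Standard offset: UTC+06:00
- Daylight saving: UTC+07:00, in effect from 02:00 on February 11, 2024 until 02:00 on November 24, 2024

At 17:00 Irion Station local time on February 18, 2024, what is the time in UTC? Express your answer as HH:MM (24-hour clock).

10:00

February 18, 2024 falls between 11 February and 24 November, so daylight saving is in effect and Irion Station is at UTC+07:00.
17:00 local − 7h = 10:00 UTC.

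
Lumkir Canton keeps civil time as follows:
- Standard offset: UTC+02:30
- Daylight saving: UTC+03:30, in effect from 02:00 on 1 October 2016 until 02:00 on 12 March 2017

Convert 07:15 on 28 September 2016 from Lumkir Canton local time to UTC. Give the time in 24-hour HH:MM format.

04:45

Daylight saving runs 1 October 2016 – 12 March 2017; 28 September 2016 is outside that window, so Lumkir Canton is on standard time at UTC+02:30.
07:15 local − 2h30m = 04:45 UTC.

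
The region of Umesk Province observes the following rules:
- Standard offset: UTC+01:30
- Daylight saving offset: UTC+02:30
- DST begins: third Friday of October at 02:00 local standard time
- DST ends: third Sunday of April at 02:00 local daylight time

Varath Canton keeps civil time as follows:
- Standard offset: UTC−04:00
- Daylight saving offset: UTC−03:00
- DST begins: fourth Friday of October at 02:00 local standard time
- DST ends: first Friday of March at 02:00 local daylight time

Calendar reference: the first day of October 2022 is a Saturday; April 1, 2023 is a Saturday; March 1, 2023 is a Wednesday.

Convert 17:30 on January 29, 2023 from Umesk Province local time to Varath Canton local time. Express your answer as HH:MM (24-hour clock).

1 October 2022 is a Saturday, so the first Friday is October 7 and the third is October 21.
1 April 2023 is a Saturday, so the first Sunday is April 2 and the third is April 16.
January 29, 2023 lies within the daylight-saving period (21 October 2022 – 16 April 2023), so Umesk Province is on daylight time, UTC+02:30.
17:30 Umesk Province − 2h30m = 15:00 UTC.
1 October 2022 is a Saturday, so the first Friday is October 7 and the fourth is October 28.
1 March 2023 is a Wednesday, so the first Friday is March 3.
At the standard offset (UTC−04:00), 15:00 UTC − 4h = 11:00 Varath Canton standard time.
Daylight saving runs 28 October 2022 – 3 March 2023; the standard-time date in Varath Canton, January 29, 2023, is inside that window, so Varath Canton is at UTC−03:00.
15:00 UTC − 3h = 12:00 Varath Canton.

12:00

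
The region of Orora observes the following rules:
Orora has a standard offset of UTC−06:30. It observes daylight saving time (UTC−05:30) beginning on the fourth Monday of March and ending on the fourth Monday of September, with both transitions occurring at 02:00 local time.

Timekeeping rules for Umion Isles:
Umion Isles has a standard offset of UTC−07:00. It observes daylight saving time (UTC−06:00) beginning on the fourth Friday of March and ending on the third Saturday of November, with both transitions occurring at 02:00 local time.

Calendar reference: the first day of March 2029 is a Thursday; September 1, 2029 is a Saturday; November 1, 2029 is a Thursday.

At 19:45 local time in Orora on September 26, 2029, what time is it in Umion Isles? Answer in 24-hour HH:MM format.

1 March 2029 is a Thursday, so the first Monday is March 5 and the fourth is March 26.
1 September 2029 is a Saturday, so the first Monday is September 3 and the fourth is September 24.
September 26, 2029 is outside the daylight-saving period (26 March – 24 September), so Orora is on standard time, UTC−06:30.
19:45 Orora + 6h30m = 02:15 UTC (rolling into the next day, 27 September 2029).
1 March 2029 is a Thursday, so the first Friday is March 2 and the fourth is March 23.
1 November 2029 is a Thursday, so the first Saturday is November 3 and the third is November 17.
At the standard offset (UTC−07:00), 02:15 UTC − 7h = 19:15 Umion Isles standard time (rolling into the previous day, 26 September 2029).
Daylight saving runs 23 March – 17 November; the standard-time date in Umion Isles, September 26, 2029, is inside that window, so Umion Isles is at UTC−06:00.
02:15 UTC − 6h = 20:15 Umion Isles (rolling into the previous day, 26 September 2029).

20:15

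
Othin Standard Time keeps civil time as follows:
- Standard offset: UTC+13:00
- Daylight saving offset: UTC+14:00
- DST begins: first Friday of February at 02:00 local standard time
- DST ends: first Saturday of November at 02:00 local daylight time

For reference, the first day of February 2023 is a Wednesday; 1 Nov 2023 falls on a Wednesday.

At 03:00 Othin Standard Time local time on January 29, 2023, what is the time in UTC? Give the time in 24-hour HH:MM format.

14:00

1 February 2023 is a Wednesday, so the first Friday is February 3.
1 November 2023 is a Wednesday, so the first Saturday is November 4.
Daylight saving runs 3 February – 4 November; January 29, 2023 is outside that window, so Othin Standard Time is on standard time at UTC+13:00.
03:00 local − 13h = 14:00 UTC (rolling into the previous day, 28 January 2023).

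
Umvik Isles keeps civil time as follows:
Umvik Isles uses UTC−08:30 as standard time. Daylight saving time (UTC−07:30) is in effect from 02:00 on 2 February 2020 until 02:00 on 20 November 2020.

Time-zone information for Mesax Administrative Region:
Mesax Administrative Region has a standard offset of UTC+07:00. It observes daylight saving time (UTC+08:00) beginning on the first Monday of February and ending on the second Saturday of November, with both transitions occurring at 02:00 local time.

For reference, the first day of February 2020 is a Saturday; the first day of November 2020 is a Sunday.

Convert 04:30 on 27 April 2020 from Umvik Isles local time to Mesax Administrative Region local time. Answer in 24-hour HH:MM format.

20:00

27 April 2020 lies within the daylight-saving period (2 February – 20 November), so Umvik Isles is on daylight time, UTC−07:30.
04:30 Umvik Isles + 7h30m = 12:00 UTC.
1 February 2020 is a Saturday, so the first Monday is February 3.
1 November 2020 is a Sunday, so the first Saturday is November 7 and the second is November 14.
At the standard offset (UTC+07:00), 12:00 UTC + 7h = 19:00 Mesax Administrative Region standard time.
The standard-time date in Mesax Administrative Region, 27 April 2020, lies within the daylight-saving period (3 February – 14 November), so Mesax Administrative Region is on daylight time, UTC+08:00.
12:00 UTC + 8h = 20:00 Mesax Administrative Region.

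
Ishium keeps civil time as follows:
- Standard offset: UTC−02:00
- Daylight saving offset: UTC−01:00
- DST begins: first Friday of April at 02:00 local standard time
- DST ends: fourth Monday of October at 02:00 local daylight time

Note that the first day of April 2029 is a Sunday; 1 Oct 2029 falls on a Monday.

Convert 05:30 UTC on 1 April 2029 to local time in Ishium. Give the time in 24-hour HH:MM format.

1 April 2029 is a Sunday, so the first Friday is April 6.
1 October 2029 is a Monday, so the first Monday is October 1 and the fourth is October 22.
At the standard offset (UTC−02:00), 05:30 UTC − 2h = 03:30 Ishium standard time.
The standard-time date in Ishium, 1 April 2029, does not fall between 6 April and 22 October, so daylight saving is not in effect and Ishium is at UTC−02:00.
05:30 UTC − 2h = 03:30 local.

03:30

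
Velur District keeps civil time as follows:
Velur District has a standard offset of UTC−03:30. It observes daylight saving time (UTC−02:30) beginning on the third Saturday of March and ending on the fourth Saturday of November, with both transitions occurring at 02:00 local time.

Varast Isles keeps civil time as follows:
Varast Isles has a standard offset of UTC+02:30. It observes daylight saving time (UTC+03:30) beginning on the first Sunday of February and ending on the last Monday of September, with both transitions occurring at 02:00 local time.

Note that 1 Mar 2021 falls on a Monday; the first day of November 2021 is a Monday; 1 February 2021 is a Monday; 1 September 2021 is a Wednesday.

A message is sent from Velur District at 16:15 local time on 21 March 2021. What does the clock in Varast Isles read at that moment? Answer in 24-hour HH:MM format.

22:15

1 March 2021 is a Monday, so the first Saturday is March 6 and the third is March 20.
1 November 2021 is a Monday, so the first Saturday is November 6 and the fourth is November 27.
21 March 2021 falls between 20 March and 27 November, so daylight saving is in effect and Velur District is at UTC−02:30.
16:15 Velur District + 2h30m = 18:45 UTC.
1 February 2021 is a Monday, so the first Sunday is February 7.
1 September 2021 is a Wednesday, so Mondays fall on 6, 13, 20, 27; the last is September 27.
At the standard offset (UTC+02:30), 18:45 UTC + 2h30m = 21:15 Varast Isles standard time.
The standard-time date in Varast Isles, 21 March 2021, lies within the daylight-saving period (7 February – 27 September), so Varast Isles is on daylight time, UTC+03:30.
18:45 UTC + 3h30m = 22:15 Varast Isles.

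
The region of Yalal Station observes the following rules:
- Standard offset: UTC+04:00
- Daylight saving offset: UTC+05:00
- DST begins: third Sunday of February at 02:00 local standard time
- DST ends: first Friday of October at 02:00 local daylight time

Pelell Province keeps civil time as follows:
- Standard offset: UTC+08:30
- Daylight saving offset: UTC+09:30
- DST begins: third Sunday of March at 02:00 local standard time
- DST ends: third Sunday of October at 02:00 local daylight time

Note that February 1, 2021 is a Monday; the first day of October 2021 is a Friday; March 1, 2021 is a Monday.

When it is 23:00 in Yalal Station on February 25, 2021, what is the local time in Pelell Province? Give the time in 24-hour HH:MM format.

1 February 2021 is a Monday, so the first Sunday is February 7 and the third is February 21.
1 October 2021 is a Friday, so the first Friday is October 1.
February 25, 2021 falls between 21 February and 1 October, so daylight saving is in effect and Yalal Station is at UTC+05:00.
23:00 Yalal Station − 5h = 18:00 UTC.
1 March 2021 is a Monday, so the first Sunday is March 7 and the third is March 21.
1 October 2021 is a Friday, so the first Sunday is October 3 and the third is October 17.
At the standard offset (UTC+08:30), 18:00 UTC + 8h30m = 02:30 Pelell Province standard time (rolling into the next day, 26 February 2021).
The standard-time date in Pelell Province, February 26, 2021, is outside the daylight-saving period (21 March – 17 October), so Pelell Province is on standard time, UTC+08:30.
18:00 UTC + 8h30m = 02:30 Pelell Province (rolling into the next day, 26 February 2021).

02:30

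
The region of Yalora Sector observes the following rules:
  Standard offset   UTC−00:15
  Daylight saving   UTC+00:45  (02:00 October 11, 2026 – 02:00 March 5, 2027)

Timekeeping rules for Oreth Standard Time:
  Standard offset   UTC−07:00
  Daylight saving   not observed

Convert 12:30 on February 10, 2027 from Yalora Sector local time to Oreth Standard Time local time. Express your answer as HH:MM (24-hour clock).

February 10, 2027 lies within the daylight-saving period (11 October 2026 – 5 March 2027), so Yalora Sector is on daylight time, UTC+00:45.
12:30 Yalora Sector − 0h45m = 11:45 UTC.
Oreth Standard Time stays on UTC−07:00 all year.
11:45 UTC − 7h = 04:45 Oreth Standard Time.

04:45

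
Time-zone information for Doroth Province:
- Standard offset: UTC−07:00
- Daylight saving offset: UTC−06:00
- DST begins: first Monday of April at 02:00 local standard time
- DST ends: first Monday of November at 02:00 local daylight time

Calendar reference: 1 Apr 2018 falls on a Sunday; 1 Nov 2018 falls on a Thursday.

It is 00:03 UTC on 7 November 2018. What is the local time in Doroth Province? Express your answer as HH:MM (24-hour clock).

17:03

1 April 2018 is a Sunday, so the first Monday is April 2.
1 November 2018 is a Thursday, so the first Monday is November 5.
At the standard offset (UTC−07:00), 00:03 UTC − 7h = 17:03 Doroth Province standard time (rolling into the previous day, 6 November 2018).
The standard-time date in Doroth Province, 6 November 2018, is outside the daylight-saving period (2 April – 5 November), so Doroth Province is on standard time, UTC−07:00.
00:03 UTC − 7h = 17:03 local (rolling into the previous day, 6 November 2018).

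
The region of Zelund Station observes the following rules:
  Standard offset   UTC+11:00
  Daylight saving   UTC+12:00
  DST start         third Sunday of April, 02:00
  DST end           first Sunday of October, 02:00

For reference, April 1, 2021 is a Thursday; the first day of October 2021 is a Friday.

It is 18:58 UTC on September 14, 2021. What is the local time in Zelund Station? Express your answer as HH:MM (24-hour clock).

1 April 2021 is a Thursday, so the first Sunday is April 4 and the third is April 18.
1 October 2021 is a Friday, so the first Sunday is October 3.
At the standard offset (UTC+11:00), 18:58 UTC + 11h = 05:58 Zelund Station standard time (rolling into the next day, 15 September 2021).
The standard-time date in Zelund Station, September 15, 2021, lies within the daylight-saving period (18 April – 3 October), so Zelund Station is on daylight time, UTC+12:00.
18:58 UTC + 12h = 06:58 local (rolling into the next day, 15 September 2021).

06:58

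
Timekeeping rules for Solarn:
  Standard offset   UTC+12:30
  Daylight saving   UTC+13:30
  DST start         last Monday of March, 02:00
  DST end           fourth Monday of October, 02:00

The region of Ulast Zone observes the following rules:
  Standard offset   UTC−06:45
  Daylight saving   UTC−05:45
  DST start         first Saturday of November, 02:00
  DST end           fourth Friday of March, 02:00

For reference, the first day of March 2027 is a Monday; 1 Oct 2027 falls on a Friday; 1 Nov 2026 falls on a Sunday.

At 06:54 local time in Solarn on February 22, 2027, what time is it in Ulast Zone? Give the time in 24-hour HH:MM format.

12:39

1 March 2027 is a Monday, so Mondays fall on 1, 8, 15, 22, 29; the last is March 29.
1 October 2027 is a Friday, so the first Monday is October 4 and the fourth is October 25.
February 22, 2027 does not fall between 29 March and 25 October, so daylight saving is not in effect and Solarn is at UTC+12:30.
06:54 Solarn − 12h30m = 18:24 UTC (rolling into the previous day, 21 February 2027).
1 November 2026 is a Sunday, so the first Saturday is November 7.
1 March 2027 is a Monday, so the first Friday is March 5 and the fourth is March 26.
At the standard offset (UTC−06:45), 18:24 UTC − 6h45m = 11:39 Ulast Zone standard time.
The standard-time date in Ulast Zone, February 21, 2027, lies within the daylight-saving period (7 November 2026 – 26 March 2027), so Ulast Zone is on daylight time, UTC−05:45.
18:24 UTC − 5h45m = 12:39 Ulast Zone.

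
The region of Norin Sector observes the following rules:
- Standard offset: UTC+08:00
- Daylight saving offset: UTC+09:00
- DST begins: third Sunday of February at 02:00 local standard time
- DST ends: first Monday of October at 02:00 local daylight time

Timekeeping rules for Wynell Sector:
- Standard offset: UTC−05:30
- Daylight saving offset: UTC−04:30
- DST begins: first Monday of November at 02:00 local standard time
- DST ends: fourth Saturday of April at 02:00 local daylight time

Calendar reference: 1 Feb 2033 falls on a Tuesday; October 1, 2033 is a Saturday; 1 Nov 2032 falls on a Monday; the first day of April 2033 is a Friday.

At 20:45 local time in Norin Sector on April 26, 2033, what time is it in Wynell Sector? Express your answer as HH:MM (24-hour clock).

06:15

1 February 2033 is a Tuesday, so the first Sunday is February 6 and the third is February 20.
1 October 2033 is a Saturday, so the first Monday is October 3.
April 26, 2033 falls between 20 February and 3 October, so daylight saving is in effect and Norin Sector is at UTC+09:00.
20:45 Norin Sector − 9h = 11:45 UTC.
1 November 2032 is a Monday, so the first Monday is November 1.
1 April 2033 is a Friday, so the first Saturday is April 2 and the fourth is April 23.
At the standard offset (UTC−05:30), 11:45 UTC − 5h30m = 06:15 Wynell Sector standard time.
Daylight saving runs 1 November 2032 – 23 April 2033; the standard-time date in Wynell Sector, April 26, 2033, is outside that window, so Wynell Sector is on standard time at UTC−05:30.
11:45 UTC − 5h30m = 06:15 Wynell Sector.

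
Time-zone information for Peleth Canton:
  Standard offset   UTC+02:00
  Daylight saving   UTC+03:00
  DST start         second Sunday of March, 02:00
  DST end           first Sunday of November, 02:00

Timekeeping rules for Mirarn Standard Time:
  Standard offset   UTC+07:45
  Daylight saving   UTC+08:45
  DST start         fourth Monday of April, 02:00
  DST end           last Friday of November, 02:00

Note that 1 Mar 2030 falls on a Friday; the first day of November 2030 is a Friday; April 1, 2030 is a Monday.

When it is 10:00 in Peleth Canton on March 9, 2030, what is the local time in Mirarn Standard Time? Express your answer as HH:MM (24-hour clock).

1 March 2030 is a Friday, so the first Sunday is March 3 and the second is March 10.
1 November 2030 is a Friday, so the first Sunday is November 3.
Daylight saving runs 10 March – 3 November; March 9, 2030 is outside that window, so Peleth Canton is on standard time at UTC+02:00.
10:00 Peleth Canton − 2h = 08:00 UTC.
1 April 2030 is a Monday, so the first Monday is April 1 and the fourth is April 22.
1 November 2030 is a Friday, so Fridays fall on 1, 8, 15, 22, 29; the last is November 29.
At the standard offset (UTC+07:45), 08:00 UTC + 7h45m = 15:45 Mirarn Standard Time standard time.
The standard-time date in Mirarn Standard Time, March 9, 2030, does not fall between 22 April and 29 November, so daylight saving is not in effect and Mirarn Standard Time is at UTC+07:45.
08:00 UTC + 7h45m = 15:45 Mirarn Standard Time.

15:45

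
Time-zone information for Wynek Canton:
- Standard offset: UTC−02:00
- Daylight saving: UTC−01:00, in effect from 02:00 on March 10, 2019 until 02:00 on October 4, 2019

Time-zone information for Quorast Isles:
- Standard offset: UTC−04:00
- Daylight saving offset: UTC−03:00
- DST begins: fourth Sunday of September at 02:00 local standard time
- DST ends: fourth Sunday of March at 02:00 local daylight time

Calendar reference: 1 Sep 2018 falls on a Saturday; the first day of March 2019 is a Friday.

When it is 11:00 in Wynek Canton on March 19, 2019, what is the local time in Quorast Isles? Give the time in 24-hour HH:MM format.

09:00

Daylight saving runs 10 March – 4 October; March 19, 2019 is inside that window, so Wynek Canton is at UTC−01:00.
11:00 Wynek Canton + 1h = 12:00 UTC.
1 September 2018 is a Saturday, so the first Sunday is September 2 and the fourth is September 23.
1 March 2019 is a Friday, so the first Sunday is March 3 and the fourth is March 24.
At the standard offset (UTC−04:00), 12:00 UTC − 4h = 08:00 Quorast Isles standard time.
The standard-time date in Quorast Isles, March 19, 2019, falls between 23 September 2018 and 24 March 2019, so daylight saving is in effect and Quorast Isles is at UTC−03:00.
12:00 UTC − 3h = 09:00 Quorast Isles.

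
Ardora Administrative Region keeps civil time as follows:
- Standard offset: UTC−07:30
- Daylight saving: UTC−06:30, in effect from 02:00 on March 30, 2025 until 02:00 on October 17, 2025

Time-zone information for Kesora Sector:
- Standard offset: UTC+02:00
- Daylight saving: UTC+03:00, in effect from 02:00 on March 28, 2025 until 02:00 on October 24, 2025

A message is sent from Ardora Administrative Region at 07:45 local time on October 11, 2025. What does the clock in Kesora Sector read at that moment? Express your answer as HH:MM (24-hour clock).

October 11, 2025 falls between 30 March and 17 October, so daylight saving is in effect and Ardora Administrative Region is at UTC−06:30.
07:45 Ardora Administrative Region + 6h30m = 14:15 UTC.
At the standard offset (UTC+02:00), 14:15 UTC + 2h = 16:15 Kesora Sector standard time.
The standard-time date in Kesora Sector, October 11, 2025, lies within the daylight-saving period (28 March – 24 October), so Kesora Sector is on daylight time, UTC+03:00.
14:15 UTC + 3h = 17:15 Kesora Sector.

17:15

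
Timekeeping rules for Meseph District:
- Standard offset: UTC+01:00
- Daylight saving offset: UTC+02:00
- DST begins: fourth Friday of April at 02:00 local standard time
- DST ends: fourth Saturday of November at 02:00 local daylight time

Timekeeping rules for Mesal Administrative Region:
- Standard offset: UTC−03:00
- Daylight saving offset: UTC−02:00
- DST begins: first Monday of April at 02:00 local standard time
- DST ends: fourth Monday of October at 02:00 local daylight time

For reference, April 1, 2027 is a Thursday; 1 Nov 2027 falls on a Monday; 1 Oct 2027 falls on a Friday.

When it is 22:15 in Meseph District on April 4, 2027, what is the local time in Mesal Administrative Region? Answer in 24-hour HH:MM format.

1 April 2027 is a Thursday, so the first Friday is April 2 and the fourth is April 23.
1 November 2027 is a Monday, so the first Saturday is November 6 and the fourth is November 27.
April 4, 2027 is outside the daylight-saving period (23 April – 27 November), so Meseph District is on standard time, UTC+01:00.
22:15 Meseph District − 1h = 21:15 UTC.
1 April 2027 is a Thursday, so the first Monday is April 5.
1 October 2027 is a Friday, so the first Monday is October 4 and the fourth is October 25.
At the standard offset (UTC−03:00), 21:15 UTC − 3h = 18:15 Mesal Administrative Region standard time.
The standard-time date in Mesal Administrative Region, April 4, 2027, does not fall between 5 April and 25 October, so daylight saving is not in effect and Mesal Administrative Region is at UTC−03:00.
21:15 UTC − 3h = 18:15 Mesal Administrative Region.

18:15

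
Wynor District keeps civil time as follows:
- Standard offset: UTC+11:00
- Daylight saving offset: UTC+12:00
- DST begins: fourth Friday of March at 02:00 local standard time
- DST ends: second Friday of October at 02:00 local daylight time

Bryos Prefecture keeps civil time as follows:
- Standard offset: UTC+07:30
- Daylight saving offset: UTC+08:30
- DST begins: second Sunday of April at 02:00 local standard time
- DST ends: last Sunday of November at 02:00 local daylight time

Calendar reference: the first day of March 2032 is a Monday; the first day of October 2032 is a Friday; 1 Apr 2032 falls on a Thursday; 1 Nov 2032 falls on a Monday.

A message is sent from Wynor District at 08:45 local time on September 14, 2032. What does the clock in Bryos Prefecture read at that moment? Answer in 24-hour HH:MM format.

1 March 2032 is a Monday, so the first Friday is March 5 and the fourth is March 26.
1 October 2032 is a Friday, so the first Friday is October 1 and the second is October 8.
Daylight saving runs 26 March – 8 October; September 14, 2032 is inside that window, so Wynor District is at UTC+12:00.
08:45 Wynor District − 12h = 20:45 UTC (rolling into the previous day, 13 September 2032).
1 April 2032 is a Thursday, so the first Sunday is April 4 and the second is April 11.
1 November 2032 is a Monday, so Sundays fall on 7, 14, 21, 28; the last is November 28.
At the standard offset (UTC+07:30), 20:45 UTC + 7h30m = 04:15 Bryos Prefecture standard time (rolling into the next day, 14 September 2032).
The standard-time date in Bryos Prefecture, September 14, 2032, falls between 11 April and 28 November, so daylight saving is in effect and Bryos Prefecture is at UTC+08:30.
20:45 UTC + 8h30m = 05:15 Bryos Prefecture (rolling into the next day, 14 September 2032).

05:15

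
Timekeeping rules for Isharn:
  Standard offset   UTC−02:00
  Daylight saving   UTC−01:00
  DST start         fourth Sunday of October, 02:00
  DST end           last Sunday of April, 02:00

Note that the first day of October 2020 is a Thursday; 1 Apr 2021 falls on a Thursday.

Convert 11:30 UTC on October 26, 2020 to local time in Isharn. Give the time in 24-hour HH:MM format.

1 October 2020 is a Thursday, so the first Sunday is October 4 and the fourth is October 25.
1 April 2021 is a Thursday, so Sundays fall on 4, 11, 18, 25; the last is April 25.
At the standard offset (UTC−02:00), 11:30 UTC − 2h = 09:30 Isharn standard time.
The standard-time date in Isharn, October 26, 2020, falls between 25 October 2020 and 25 April 2021, so daylight saving is in effect and Isharn is at UTC−01:00.
11:30 UTC − 1h = 10:30 local.

10:30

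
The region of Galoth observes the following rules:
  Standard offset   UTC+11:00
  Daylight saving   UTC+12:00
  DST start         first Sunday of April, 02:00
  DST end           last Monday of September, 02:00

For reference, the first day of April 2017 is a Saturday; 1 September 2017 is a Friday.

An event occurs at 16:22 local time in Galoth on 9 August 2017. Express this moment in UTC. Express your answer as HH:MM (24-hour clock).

1 April 2017 is a Saturday, so the first Sunday is April 2.
1 September 2017 is a Friday, so Mondays fall on 4, 11, 18, 25; the last is September 25.
9 August 2017 falls between 2 April and 25 September, so daylight saving is in effect and Galoth is at UTC+12:00.
16:22 local − 12h = 04:22 UTC.

04:22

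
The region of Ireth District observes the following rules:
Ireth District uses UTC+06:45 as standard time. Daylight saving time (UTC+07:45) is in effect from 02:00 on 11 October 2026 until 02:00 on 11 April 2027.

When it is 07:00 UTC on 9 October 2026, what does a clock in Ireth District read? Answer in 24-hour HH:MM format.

13:45

At the standard offset (UTC+06:45), 07:00 UTC + 6h45m = 13:45 Ireth District standard time.
The standard-time date in Ireth District, 9 October 2026, does not fall between 11 October 2026 and 11 April 2027, so daylight saving is not in effect and Ireth District is at UTC+06:45.
07:00 UTC + 6h45m = 13:45 local.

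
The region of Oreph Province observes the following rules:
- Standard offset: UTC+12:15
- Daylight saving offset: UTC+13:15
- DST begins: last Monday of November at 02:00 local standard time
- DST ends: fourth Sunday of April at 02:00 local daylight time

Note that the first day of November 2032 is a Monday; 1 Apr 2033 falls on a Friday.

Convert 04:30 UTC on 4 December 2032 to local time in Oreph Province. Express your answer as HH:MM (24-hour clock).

1 November 2032 is a Monday, so Mondays fall on 1, 8, 15, 22, 29; the last is November 29.
1 April 2033 is a Friday, so the first Sunday is April 3 and the fourth is April 24.
At the standard offset (UTC+12:15), 04:30 UTC + 12h15m = 16:45 Oreph Province standard time.
The standard-time date in Oreph Province, 4 December 2032, falls between 29 November 2032 and 24 April 2033, so daylight saving is in effect and Oreph Province is at UTC+13:15.
04:30 UTC + 13h15m = 17:45 local.

17:45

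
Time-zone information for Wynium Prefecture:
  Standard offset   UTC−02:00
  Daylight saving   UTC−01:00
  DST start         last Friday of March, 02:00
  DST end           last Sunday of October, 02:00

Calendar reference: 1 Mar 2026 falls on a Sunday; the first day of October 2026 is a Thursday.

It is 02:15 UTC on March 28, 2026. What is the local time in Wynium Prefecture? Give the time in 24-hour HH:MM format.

1 March 2026 is a Sunday, so Fridays fall on 6, 13, 20, 27; the last is March 27.
1 October 2026 is a Thursday, so Sundays fall on 4, 11, 18, 25; the last is October 25.
At the standard offset (UTC−02:00), 02:15 UTC − 2h = 00:15 Wynium Prefecture standard time.
The standard-time date in Wynium Prefecture, March 28, 2026, lies within the daylight-saving period (27 March – 25 October), so Wynium Prefecture is on daylight time, UTC−01:00.
02:15 UTC − 1h = 01:15 local.

01:15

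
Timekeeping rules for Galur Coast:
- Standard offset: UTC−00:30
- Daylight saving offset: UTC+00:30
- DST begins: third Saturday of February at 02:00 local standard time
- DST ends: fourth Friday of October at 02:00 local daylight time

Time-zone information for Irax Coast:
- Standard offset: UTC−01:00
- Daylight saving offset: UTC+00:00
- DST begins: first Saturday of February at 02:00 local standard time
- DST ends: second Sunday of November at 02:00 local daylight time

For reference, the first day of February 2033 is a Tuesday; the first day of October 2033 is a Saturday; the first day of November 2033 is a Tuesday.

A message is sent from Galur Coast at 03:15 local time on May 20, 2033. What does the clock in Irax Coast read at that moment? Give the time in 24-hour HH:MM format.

1 February 2033 is a Tuesday, so the first Saturday is February 5 and the third is February 19.
1 October 2033 is a Saturday, so the first Friday is October 7 and the fourth is October 28.
May 20, 2033 falls between 19 February and 28 October, so daylight saving is in effect and Galur Coast is at UTC+00:30.
03:15 Galur Coast − 0h30m = 02:45 UTC.
1 February 2033 is a Tuesday, so the first Saturday is February 5.
1 November 2033 is a Tuesday, so the first Sunday is November 6 and the second is November 13.
At the standard offset (UTC−01:00), 02:45 UTC − 1h = 01:45 Irax Coast standard time.
The standard-time date in Irax Coast, May 20, 2033, lies within the daylight-saving period (5 February – 13 November), so Irax Coast is on daylight time, UTC+00:00.
02:45 UTC + 0h = 02:45 Irax Coast.

02:45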